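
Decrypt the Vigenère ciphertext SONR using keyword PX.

DRYU

Repeat the key across the ciphertext: PXPX
S(18)−P(15): 3 → D
O(14)−X(23): -9≡17 → R
N(13)−P(15): -2≡24 → Y
R(17)−X(23): -6≡20 → U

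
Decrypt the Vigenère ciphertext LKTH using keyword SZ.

TLBI

Repeat the key across the ciphertext: SZSZ
L(11)−S(18): -7≡19 → T
K(10)−Z(25): -15≡11 → L
T(19)−S(18): 1 → B
H(7)−Z(25): -18≡8 → I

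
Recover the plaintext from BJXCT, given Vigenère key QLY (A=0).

LYZMI

Repeat the key across the ciphertext: QLYQL
B(1)−Q(16): -15≡11 → L
J(9)−L(11): -2≡24 → Y
X(23)−Y(24): -1≡25 → Z
C(2)−Q(16): -14≡12 → M
T(19)−L(11): 8 → I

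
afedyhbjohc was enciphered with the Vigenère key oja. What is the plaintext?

Repeat the key across the ciphertext: ojaojaojaoj
a(0)−o(14): -14≡12 → m
f(5)−j(9): -4≡22 → w
e(4)−a(0): 4 → e
d(3)−o(14): -11≡15 → p
y(24)−j(9): 15 → p
h(7)−a(0): 7 → h
b(1)−o(14): -13≡13 → n
j(9)−j(9): 0 → a
o(14)−a(0): 14 → o
h(7)−o(14): -7≡19 → t
c(2)−j(9): -7≡19 → t

mwepphnaott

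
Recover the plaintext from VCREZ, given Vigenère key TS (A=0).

Repeat the key across the ciphertext: TSTST
V(21)−T(19): 2 → C
C(2)−S(18): -16≡10 → K
R(17)−T(19): -2≡24 → Y
E(4)−S(18): -14≡12 → M
Z(25)−T(19): 6 → G

CKYMG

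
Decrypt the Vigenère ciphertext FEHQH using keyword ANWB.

FRLPH

Repeat the key across the ciphertext: ANWBA
F(5)−A(0): 5 → F
E(4)−N(13): -9≡17 → R
H(7)−W(22): -15≡11 → L
Q(16)−B(1): 15 → P
H(7)−A(0): 7 → H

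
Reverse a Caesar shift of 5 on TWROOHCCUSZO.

T(19): 19−5=14 → O
W(22): 22−5=17 → R
R(17): 17−5=12 → M
O(14): 14−5=9 → J
O(14): 14−5=9 → J
H(7): 7−5=2 → C
C(2): 2−5=-3≡23 → X
C(2): 2−5=-3≡23 → X
U(20): 20−5=15 → P
S(18): 18−5=13 → N
Z(25): 25−5=20 → U
O(14): 14−5=9 → J

ORMJJCXXPNUJ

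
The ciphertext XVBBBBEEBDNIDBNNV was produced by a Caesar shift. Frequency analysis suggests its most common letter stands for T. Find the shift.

The most frequent ciphertext letter is B (appears 6 times).
B is position 1; T is position 19.
Shift = -18≡8.

8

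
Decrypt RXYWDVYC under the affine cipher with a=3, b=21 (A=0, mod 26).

The inverse of 3 mod 26 is 9, since 3·9=27≡1. Apply D(y)=9·(y−21) mod 26:
R(17): 9·(17−21)=-36≡16 → Q
X(23): 9·(23−21)=18 → S
Y(24): 9·(24−21)=27≡1 → B
W(22): 9·(22−21)=9 → J
D(3): 9·(3−21)=-162≡20 → U
V(21): 9·(21−21)=0 → A
Y(24): 9·(24−21)=27≡1 → B
C(2): 9·(2−21)=-171≡11 → L

QSBJUABL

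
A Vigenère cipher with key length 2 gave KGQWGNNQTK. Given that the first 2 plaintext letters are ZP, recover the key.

LR

Subtract each crib letter from the matching ciphertext letter (mod 26):
K(10)−Z(25)=-15≡11 → L
G(6)−P(15)=-9≡17 → R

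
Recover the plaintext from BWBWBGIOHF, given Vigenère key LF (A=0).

QRQRQBXJWA

Repeat the key across the ciphertext: LFLFLFLFLF
B(1)−L(11): -10≡16 → Q
W(22)−F(5): 17 → R
B(1)−L(11): -10≡16 → Q
W(22)−F(5): 17 → R
B(1)−L(11): -10≡16 → Q
G(6)−F(5): 1 → B
I(8)−L(11): -3≡23 → X
O(14)−F(5): 9 → J
H(7)−L(11): -4≡22 → W
F(5)−F(5): 0 → A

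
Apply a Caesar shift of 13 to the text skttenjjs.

s(18): 18+13=31≡5 → f
k(10): 10+13=23 → x
t(19): 19+13=32≡6 → g
t(19): 19+13=32≡6 → g
e(4): 4+13=17 → r
n(13): 13+13=26≡0 → a
j(9): 9+13=22 → w
j(9): 9+13=22 → w
s(18): 18+13=31≡5 → f

fxggrawwf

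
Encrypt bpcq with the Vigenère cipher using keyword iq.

Repeat the key across the message: iqiq
b(1)+i(8): 9 → j
p(15)+q(16): 31≡5 → f
c(2)+i(8): 10 → k
q(16)+q(16): 32≡6 → g

jfkg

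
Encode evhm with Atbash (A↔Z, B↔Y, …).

e(4) → v(21)
v(21) → e(4)
h(7) → s(18)
m(12) → n(13)

vesn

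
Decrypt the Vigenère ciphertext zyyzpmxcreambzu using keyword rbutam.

Repeat the key across the ciphertext: rbutamrbutamrbu
z(25)−r(17): 8 → i
y(24)−b(1): 23 → x
y(24)−u(20): 4 → e
z(25)−t(19): 6 → g
p(15)−a(0): 15 → p
m(12)−m(12): 0 → a
x(23)−r(17): 6 → g
c(2)−b(1): 1 → b
r(17)−u(20): -3≡23 → x
e(4)−t(19): -15≡11 → l
a(0)−a(0): 0 → a
m(12)−m(12): 0 → a
b(1)−r(17): -16≡10 → k
z(25)−b(1): 24 → y
u(20)−u(20): 0 → a

ixegpagbxlaakya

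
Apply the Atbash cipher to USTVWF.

FHGEDU

U(20) → F(5)
S(18) → H(7)
T(19) → G(6)
V(21) → E(4)
W(22) → D(3)
F(5) → U(20)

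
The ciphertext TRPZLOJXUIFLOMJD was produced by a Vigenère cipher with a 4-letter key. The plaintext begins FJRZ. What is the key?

OIYA

Subtract each crib letter from the matching ciphertext letter (mod 26):
T(19)−F(5)=14 → O
R(17)−J(9)=8 → I
P(15)−R(17)=-2≡24 → Y
Z(25)−Z(25)=0 → A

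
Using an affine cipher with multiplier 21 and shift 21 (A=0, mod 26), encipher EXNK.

BKIX

E(4): 21·4+21=105≡1 → B
X(23): 21·23+21=504≡10 → K
N(13): 21·13+21=294≡8 → I
K(10): 21·10+21=231≡23 → X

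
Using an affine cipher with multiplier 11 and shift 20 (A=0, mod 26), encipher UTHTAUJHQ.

U(20): 11·20+20=240≡6 → G
T(19): 11·19+20=229≡21 → V
H(7): 11·7+20=97≡19 → T
T(19): 11·19+20=229≡21 → V
A(0): 11·0+20=20 → U
U(20): 11·20+20=240≡6 → G
J(9): 11·9+20=119≡15 → P
H(7): 11·7+20=97≡19 → T
Q(16): 11·16+20=196≡14 → O

GVTVUGPTO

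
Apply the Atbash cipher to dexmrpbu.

wvcnikyf

d(3) → w(22)
e(4) → v(21)
x(23) → c(2)
m(12) → n(13)
r(17) → i(8)
p(15) → k(10)
b(1) → y(24)
u(20) → f(5)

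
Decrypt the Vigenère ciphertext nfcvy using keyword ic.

Repeat the key across the ciphertext: icici
n(13)−i(8): 5 → f
f(5)−c(2): 3 → d
c(2)−i(8): -6≡20 → u
v(21)−c(2): 19 → t
y(24)−i(8): 16 → q

fdutq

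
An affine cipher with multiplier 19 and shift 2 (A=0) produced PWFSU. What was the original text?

NMHUQ

The inverse of 19 mod 26 is 11, since 19·11=209≡1. Apply D(y)=11·(y−2) mod 26:
P(15): 11·(15−2)=143≡13 → N
W(22): 11·(22−2)=220≡12 → M
F(5): 11·(5−2)=33≡7 → H
S(18): 11·(18−2)=176≡20 → U
U(20): 11·(20−2)=198≡16 → Q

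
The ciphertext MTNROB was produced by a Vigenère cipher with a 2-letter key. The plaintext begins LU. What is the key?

Subtract each crib letter from the matching ciphertext letter (mod 26):
M(12)−L(11)=1 → B
T(19)−U(20)=-1≡25 → Z

BZ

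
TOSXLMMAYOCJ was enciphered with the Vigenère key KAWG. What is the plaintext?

Repeat the key across the ciphertext: KAWGKAWGKAWG
T(19)−K(10): 9 → J
O(14)−A(0): 14 → O
S(18)−W(22): -4≡22 → W
X(23)−G(6): 17 → R
L(11)−K(10): 1 → B
M(12)−A(0): 12 → M
M(12)−W(22): -10≡16 → Q
A(0)−G(6): -6≡20 → U
Y(24)−K(10): 14 → O
O(14)−A(0): 14 → O
C(2)−W(22): -20≡6 → G
J(9)−G(6): 3 → D

JOWRBMQUOOGD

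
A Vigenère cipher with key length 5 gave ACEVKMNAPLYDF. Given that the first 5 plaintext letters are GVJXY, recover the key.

UHVYM

Subtract each crib letter from the matching ciphertext letter (mod 26):
A(0)−G(6)=-6≡20 → U
C(2)−V(21)=-19≡7 → H
E(4)−J(9)=-5≡21 → V
V(21)−X(23)=-2≡24 → Y
K(10)−Y(24)=-14≡12 → M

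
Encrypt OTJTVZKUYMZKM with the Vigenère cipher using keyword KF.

Repeat the key across the message: KFKFKFKFKFKFK
O(14)+K(10): 24 → Y
T(19)+F(5): 24 → Y
J(9)+K(10): 19 → T
T(19)+F(5): 24 → Y
V(21)+K(10): 31≡5 → F
Z(25)+F(5): 30≡4 → E
K(10)+K(10): 20 → U
U(20)+F(5): 25 → Z
Y(24)+K(10): 34≡8 → I
M(12)+F(5): 17 → R
Z(25)+K(10): 35≡9 → J
K(10)+F(5): 15 → P
M(12)+K(10): 22 → W

YYTYFEUZIRJPW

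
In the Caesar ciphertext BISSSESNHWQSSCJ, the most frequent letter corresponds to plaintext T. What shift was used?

The most frequent ciphertext letter is S (appears 6 times).
S is position 18; T is position 19.
Shift = -1≡25.

25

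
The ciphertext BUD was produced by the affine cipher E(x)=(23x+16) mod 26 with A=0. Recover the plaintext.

FQN

The inverse of 23 mod 26 is 17, since 23·17=391≡1. Apply D(y)=17·(y−16) mod 26:
B(1): 17·(1−16)=-255≡5 → F
U(20): 17·(20−16)=68≡16 → Q
D(3): 17·(3−16)=-221≡13 → N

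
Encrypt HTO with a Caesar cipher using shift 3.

KWR

H(7): 7+3=10 → K
T(19): 19+3=22 → W
O(14): 14+3=17 → R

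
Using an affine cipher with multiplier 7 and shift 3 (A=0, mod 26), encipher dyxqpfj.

d(3): 7·3+3=24 → y
y(24): 7·24+3=171≡15 → p
x(23): 7·23+3=164≡8 → i
q(16): 7·16+3=115≡11 → l
p(15): 7·15+3=108≡4 → e
f(5): 7·5+3=38≡12 → m
j(9): 7·9+3=66≡14 → o

ypilemo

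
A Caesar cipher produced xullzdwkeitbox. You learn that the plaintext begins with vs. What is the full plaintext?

From the crib: x(23)−v(21)=2, so the shift is 2.
Subtract 2 from each ciphertext letter:
x(23): 23−2=21 → v
u(20): 20−2=18 → s
l(11): 11−2=9 → j
l(11): 11−2=9 → j
z(25): 25−2=23 → x
d(3): 3−2=1 → b
w(22): 22−2=20 → u
k(10): 10−2=8 → i
e(4): 4−2=2 → c
i(8): 8−2=6 → g
t(19): 19−2=17 → r
b(1): 1−2=-1≡25 → z
o(14): 14−2=12 → m
x(23): 23−2=21 → v

vsjjxbuicgrzmv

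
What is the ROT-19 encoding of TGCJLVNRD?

T(19): 19+19=38≡12 → M
G(6): 6+19=25 → Z
C(2): 2+19=21 → V
J(9): 9+19=28≡2 → C
L(11): 11+19=30≡4 → E
V(21): 21+19=40≡14 → O
N(13): 13+19=32≡6 → G
R(17): 17+19=36≡10 → K
D(3): 3+19=22 → W

MZVCEOGKW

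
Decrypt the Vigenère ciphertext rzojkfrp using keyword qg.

btyduzbj

Repeat the key across the ciphertext: qgqgqgqg
r(17)−q(16): 1 → b
z(25)−g(6): 19 → t
o(14)−q(16): -2≡24 → y
j(9)−g(6): 3 → d
k(10)−q(16): -6≡20 → u
f(5)−g(6): -1≡25 → z
r(17)−q(16): 1 → b
p(15)−g(6): 9 → j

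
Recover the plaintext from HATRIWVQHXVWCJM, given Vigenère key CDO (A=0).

FXFPFITNTVSIAGY

Repeat the key across the ciphertext: CDOCDOCDOCDOCDO
H(7)−C(2): 5 → F
A(0)−D(3): -3≡23 → X
T(19)−O(14): 5 → F
R(17)−C(2): 15 → P
I(8)−D(3): 5 → F
W(22)−O(14): 8 → I
V(21)−C(2): 19 → T
Q(16)−D(3): 13 → N
H(7)−O(14): -7≡19 → T
X(23)−C(2): 21 → V
V(21)−D(3): 18 → S
W(22)−O(14): 8 → I
C(2)−C(2): 0 → A
J(9)−D(3): 6 → G
M(12)−O(14): -2≡24 → Y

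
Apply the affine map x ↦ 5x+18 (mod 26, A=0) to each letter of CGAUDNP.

CWSOHFP

C(2): 5·2+18=28≡2 → C
G(6): 5·6+18=48≡22 → W
A(0): 5·0+18=18 → S
U(20): 5·20+18=118≡14 → O
D(3): 5·3+18=33≡7 → H
N(13): 5·13+18=83≡5 → F
P(15): 5·15+18=93≡15 → P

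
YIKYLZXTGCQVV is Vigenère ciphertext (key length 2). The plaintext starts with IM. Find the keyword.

Subtract each crib letter from the matching ciphertext letter (mod 26):
Y(24)−I(8)=16 → Q
I(8)−M(12)=-4≡22 → W

QW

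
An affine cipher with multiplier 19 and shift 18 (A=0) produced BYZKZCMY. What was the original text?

VOZQZGMO

The inverse of 19 mod 26 is 11, since 19·11=209≡1. Apply D(y)=11·(y−18) mod 26:
B(1): 11·(1−18)=-187≡21 → V
Y(24): 11·(24−18)=66≡14 → O
Z(25): 11·(25−18)=77≡25 → Z
K(10): 11·(10−18)=-88≡16 → Q
Z(25): 11·(25−18)=77≡25 → Z
C(2): 11·(2−18)=-176≡6 → G
M(12): 11·(12−18)=-66≡12 → M
Y(24): 11·(24−18)=66≡14 → O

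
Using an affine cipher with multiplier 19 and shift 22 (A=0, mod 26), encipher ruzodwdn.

hmdcbybj

r(17): 19·17+22=345≡7 → h
u(20): 19·20+22=402≡12 → m
z(25): 19·25+22=497≡3 → d
o(14): 19·14+22=288≡2 → c
d(3): 19·3+22=79≡1 → b
w(22): 19·22+22=440≡24 → y
d(3): 19·3+22=79≡1 → b
n(13): 19·13+22=269≡9 → j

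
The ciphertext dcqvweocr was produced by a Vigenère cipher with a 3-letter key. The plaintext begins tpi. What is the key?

Subtract each crib letter from the matching ciphertext letter (mod 26):
d(3)−t(19)=-16≡10 → k
c(2)−p(15)=-13≡13 → n
q(16)−i(8)=8 → i

kni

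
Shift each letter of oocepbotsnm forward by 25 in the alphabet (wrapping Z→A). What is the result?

nnbdoansrml

o(14): 14+25=39≡13 → n
o(14): 14+25=39≡13 → n
c(2): 2+25=27≡1 → b
e(4): 4+25=29≡3 → d
p(15): 15+25=40≡14 → o
b(1): 1+25=26≡0 → a
o(14): 14+25=39≡13 → n
t(19): 19+25=44≡18 → s
s(18): 18+25=43≡17 → r
n(13): 13+25=38≡12 → m
m(12): 12+25=37≡11 → l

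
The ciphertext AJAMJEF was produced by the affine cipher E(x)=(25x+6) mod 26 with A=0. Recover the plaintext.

The inverse of 25 mod 26 is 25, since 25·25=625≡1. Apply D(y)=25·(y−6) mod 26:
A(0): 25·(0−6)=-150≡6 → G
J(9): 25·(9−6)=75≡23 → X
A(0): 25·(0−6)=-150≡6 → G
M(12): 25·(12−6)=150≡20 → U
J(9): 25·(9−6)=75≡23 → X
E(4): 25·(4−6)=-50≡2 → C
F(5): 25·(5−6)=-25≡1 → B

GXGUXCB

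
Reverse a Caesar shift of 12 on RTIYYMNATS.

FHWMMABOHG

R(17): 17−12=5 → F
T(19): 19−12=7 → H
I(8): 8−12=-4≡22 → W
Y(24): 24−12=12 → M
Y(24): 24−12=12 → M
M(12): 12−12=0 → A
N(13): 13−12=1 → B
A(0): 0−12=-12≡14 → O
T(19): 19−12=7 → H
S(18): 18−12=6 → G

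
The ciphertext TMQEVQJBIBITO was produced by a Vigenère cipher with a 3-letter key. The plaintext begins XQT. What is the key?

Subtract each crib letter from the matching ciphertext letter (mod 26):
T(19)−X(23)=-4≡22 → W
M(12)−Q(16)=-4≡22 → W
Q(16)−T(19)=-3≡23 → X

WWX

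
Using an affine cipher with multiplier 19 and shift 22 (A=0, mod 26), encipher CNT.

IJT

C(2): 19·2+22=60≡8 → I
N(13): 19·13+22=269≡9 → J
T(19): 19·19+22=383≡19 → T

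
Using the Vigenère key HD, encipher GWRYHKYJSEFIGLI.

Repeat the key across the message: HDHDHDHDHDHDHDH
G(6)+H(7): 13 → N
W(22)+D(3): 25 → Z
R(17)+H(7): 24 → Y
Y(24)+D(3): 27≡1 → B
H(7)+H(7): 14 → O
K(10)+D(3): 13 → N
Y(24)+H(7): 31≡5 → F
J(9)+D(3): 12 → M
S(18)+H(7): 25 → Z
E(4)+D(3): 7 → H
F(5)+H(7): 12 → M
I(8)+D(3): 11 → L
G(6)+H(7): 13 → N
L(11)+D(3): 14 → O
I(8)+H(7): 15 → P

NZYBONFMZHMLNOP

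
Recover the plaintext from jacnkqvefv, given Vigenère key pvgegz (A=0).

ufwjergjzr

Repeat the key across the ciphertext: pvgegzpvge
j(9)−p(15): -6≡20 → u
a(0)−v(21): -21≡5 → f
c(2)−g(6): -4≡22 → w
n(13)−e(4): 9 → j
k(10)−g(6): 4 → e
q(16)−z(25): -9≡17 → r
v(21)−p(15): 6 → g
e(4)−v(21): -17≡9 → j
f(5)−g(6): -1≡25 → z
v(21)−e(4): 17 → r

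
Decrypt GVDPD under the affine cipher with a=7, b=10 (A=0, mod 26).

The inverse of 7 mod 26 is 15, since 7·15=105≡1. Apply D(y)=15·(y−10) mod 26:
G(6): 15·(6−10)=-60≡18 → S
V(21): 15·(21−10)=165≡9 → J
D(3): 15·(3−10)=-105≡25 → Z
P(15): 15·(15−10)=75≡23 → X
D(3): 15·(3−10)=-105≡25 → Z

SJZXZ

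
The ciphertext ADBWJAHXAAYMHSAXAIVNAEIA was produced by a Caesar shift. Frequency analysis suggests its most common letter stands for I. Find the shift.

The most frequent ciphertext letter is A (appears 8 times).
A is position 0; I is position 8.
Shift = -8≡18.

18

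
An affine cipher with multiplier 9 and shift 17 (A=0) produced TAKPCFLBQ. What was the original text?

The inverse of 9 mod 26 is 3, since 9·3=27≡1. Apply D(y)=3·(y−17) mod 26:
T(19): 3·(19−17)=6 → G
A(0): 3·(0−17)=-51≡1 → B
K(10): 3·(10−17)=-21≡5 → F
P(15): 3·(15−17)=-6≡20 → U
C(2): 3·(2−17)=-45≡7 → H
F(5): 3·(5−17)=-36≡16 → Q
L(11): 3·(11−17)=-18≡8 → I
B(1): 3·(1−17)=-48≡4 → E
Q(16): 3·(16−17)=-3≡23 → X

GBFUHQIEX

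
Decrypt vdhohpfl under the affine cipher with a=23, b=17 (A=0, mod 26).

qwmbmsec

The inverse of 23 mod 26 is 17, since 23·17=391≡1. Apply D(y)=17·(y−17) mod 26:
v(21): 17·(21−17)=68≡16 → q
d(3): 17·(3−17)=-238≡22 → w
h(7): 17·(7−17)=-170≡12 → m
o(14): 17·(14−17)=-51≡1 → b
h(7): 17·(7−17)=-170≡12 → m
p(15): 17·(15−17)=-34≡18 → s
f(5): 17·(5−17)=-204≡4 → e
l(11): 17·(11−17)=-102≡2 → c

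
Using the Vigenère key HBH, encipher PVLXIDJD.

WWSEJKQE

Repeat the key across the message: HBHHBHHB
P(15)+H(7): 22 → W
V(21)+B(1): 22 → W
L(11)+H(7): 18 → S
X(23)+H(7): 30≡4 → E
I(8)+B(1): 9 → J
D(3)+H(7): 10 → K
J(9)+H(7): 16 → Q
D(3)+B(1): 4 → E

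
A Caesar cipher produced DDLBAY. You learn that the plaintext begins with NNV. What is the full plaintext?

NNVLKI

From the crib: D(3)−N(13)=-10≡16, so the shift is 16.
Subtract 16 from each ciphertext letter:
D(3): 3−16=-13≡13 → N
D(3): 3−16=-13≡13 → N
L(11): 11−16=-5≡21 → V
B(1): 1−16=-15≡11 → L
A(0): 0−16=-16≡10 → K
Y(24): 24−16=8 → I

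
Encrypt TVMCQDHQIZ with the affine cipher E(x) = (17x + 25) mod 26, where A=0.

T(19): 17·19+25=348≡10 → K
V(21): 17·21+25=382≡18 → S
M(12): 17·12+25=229≡21 → V
C(2): 17·2+25=59≡7 → H
Q(16): 17·16+25=297≡11 → L
D(3): 17·3+25=76≡24 → Y
H(7): 17·7+25=144≡14 → O
Q(16): 17·16+25=297≡11 → L
I(8): 17·8+25=161≡5 → F
Z(25): 17·25+25=450≡8 → I

KSVHLYOLFI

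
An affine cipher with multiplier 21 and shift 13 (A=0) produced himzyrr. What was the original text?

wbviduu

The inverse of 21 mod 26 is 5, since 21·5=105≡1. Apply D(y)=5·(y−13) mod 26:
h(7): 5·(7−13)=-30≡22 → w
i(8): 5·(8−13)=-25≡1 → b
m(12): 5·(12−13)=-5≡21 → v
z(25): 5·(25−13)=60≡8 → i
y(24): 5·(24−13)=55≡3 → d
r(17): 5·(17−13)=20 → u
r(17): 5·(17−13)=20 → u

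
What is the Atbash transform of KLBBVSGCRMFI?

K(10) → P(15)
L(11) → O(14)
B(1) → Y(24)
B(1) → Y(24)
V(21) → E(4)
S(18) → H(7)
G(6) → T(19)
C(2) → X(23)
R(17) → I(8)
M(12) → N(13)
F(5) → U(20)
I(8) → R(17)

POYYEHTXINUR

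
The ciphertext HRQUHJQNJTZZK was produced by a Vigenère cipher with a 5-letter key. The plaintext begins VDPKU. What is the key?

Subtract each crib letter from the matching ciphertext letter (mod 26):
H(7)−V(21)=-14≡12 → M
R(17)−D(3)=14 → O
Q(16)−P(15)=1 → B
U(20)−K(10)=10 → K
H(7)−U(20)=-13≡13 → N

MOBKN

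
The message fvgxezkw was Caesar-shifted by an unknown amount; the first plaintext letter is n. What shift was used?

From the crib: f(5)−n(13)=-8≡18, so the shift is 18.

18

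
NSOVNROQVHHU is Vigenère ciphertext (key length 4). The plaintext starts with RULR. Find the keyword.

Subtract each crib letter from the matching ciphertext letter (mod 26):
N(13)−R(17)=-4≡22 → W
S(18)−U(20)=-2≡24 → Y
O(14)−L(11)=3 → D
V(21)−R(17)=4 → E

WYDE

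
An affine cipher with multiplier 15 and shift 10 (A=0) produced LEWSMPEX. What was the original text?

HKGEOJKN

The inverse of 15 mod 26 is 7, since 15·7=105≡1. Apply D(y)=7·(y−10) mod 26:
L(11): 7·(11−10)=7 → H
E(4): 7·(4−10)=-42≡10 → K
W(22): 7·(22−10)=84≡6 → G
S(18): 7·(18−10)=56≡4 → E
M(12): 7·(12−10)=14 → O
P(15): 7·(15−10)=35≡9 → J
E(4): 7·(4−10)=-42≡10 → K
X(23): 7·(23−10)=91≡13 → N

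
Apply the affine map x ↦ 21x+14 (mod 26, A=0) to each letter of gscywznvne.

kceyitbnbu

g(6): 21·6+14=140≡10 → k
s(18): 21·18+14=392≡2 → c
c(2): 21·2+14=56≡4 → e
y(24): 21·24+14=518≡24 → y
w(22): 21·22+14=476≡8 → i
z(25): 21·25+14=539≡19 → t
n(13): 21·13+14=287≡1 → b
v(21): 21·21+14=455≡13 → n
n(13): 21·13+14=287≡1 → b
e(4): 21·4+14=98≡20 → u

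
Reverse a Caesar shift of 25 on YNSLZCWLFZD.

Y(24): 24−25=-1≡25 → Z
N(13): 13−25=-12≡14 → O
S(18): 18−25=-7≡19 → T
L(11): 11−25=-14≡12 → M
Z(25): 25−25=0 → A
C(2): 2−25=-23≡3 → D
W(22): 22−25=-3≡23 → X
L(11): 11−25=-14≡12 → M
F(5): 5−25=-20≡6 → G
Z(25): 25−25=0 → A
D(3): 3−25=-22≡4 → E

ZOTMADXMGAE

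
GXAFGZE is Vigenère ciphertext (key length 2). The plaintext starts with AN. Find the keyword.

GK

Subtract each crib letter from the matching ciphertext letter (mod 26):
G(6)−A(0)=6 → G
X(23)−N(13)=10 → K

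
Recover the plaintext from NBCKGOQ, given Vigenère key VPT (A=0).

Repeat the key across the ciphertext: VPTVPTV
N(13)−V(21): -8≡18 → S
B(1)−P(15): -14≡12 → M
C(2)−T(19): -17≡9 → J
K(10)−V(21): -11≡15 → P
G(6)−P(15): -9≡17 → R
O(14)−T(19): -5≡21 → V
Q(16)−V(21): -5≡21 → V

SMJPRVV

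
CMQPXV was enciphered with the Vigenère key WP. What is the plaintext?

Repeat the key across the ciphertext: WPWPWP
C(2)−W(22): -20≡6 → G
M(12)−P(15): -3≡23 → X
Q(16)−W(22): -6≡20 → U
P(15)−P(15): 0 → A
X(23)−W(22): 1 → B
V(21)−P(15): 6 → G

GXUABG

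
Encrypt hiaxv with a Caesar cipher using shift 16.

h(7): 7+16=23 → x
i(8): 8+16=24 → y
a(0): 0+16=16 → q
x(23): 23+16=39≡13 → n
v(21): 21+16=37≡11 → l

xyqnl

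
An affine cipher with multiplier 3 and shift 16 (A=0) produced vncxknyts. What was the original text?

tzelyzubs

The inverse of 3 mod 26 is 9, since 3·9=27≡1. Apply D(y)=9·(y−16) mod 26:
v(21): 9·(21−16)=45≡19 → t
n(13): 9·(13−16)=-27≡25 → z
c(2): 9·(2−16)=-126≡4 → e
x(23): 9·(23−16)=63≡11 → l
k(10): 9·(10−16)=-54≡24 → y
n(13): 9·(13−16)=-27≡25 → z
y(24): 9·(24−16)=72≡20 → u
t(19): 9·(19−16)=27≡1 → b
s(18): 9·(18−16)=18 → s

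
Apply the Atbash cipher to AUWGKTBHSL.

ZFDTPGYSHO

A(0) → Z(25)
U(20) → F(5)
W(22) → D(3)
G(6) → T(19)
K(10) → P(15)
T(19) → G(6)
B(1) → Y(24)
H(7) → S(18)
S(18) → H(7)
L(11) → O(14)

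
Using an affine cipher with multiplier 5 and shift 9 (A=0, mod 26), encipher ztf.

z(25): 5·25+9=134≡4 → e
t(19): 5·19+9=104≡0 → a
f(5): 5·5+9=34≡8 → i

eai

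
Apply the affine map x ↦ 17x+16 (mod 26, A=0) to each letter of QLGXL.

CVORV

Q(16): 17·16+16=288≡2 → C
L(11): 17·11+16=203≡21 → V
G(6): 17·6+16=118≡14 → O
X(23): 17·23+16=407≡17 → R
L(11): 17·11+16=203≡21 → V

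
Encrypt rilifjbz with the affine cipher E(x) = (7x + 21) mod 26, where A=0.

r(17): 7·17+21=140≡10 → k
i(8): 7·8+21=77≡25 → z
l(11): 7·11+21=98≡20 → u
i(8): 7·8+21=77≡25 → z
f(5): 7·5+21=56≡4 → e
j(9): 7·9+21=84≡6 → g
b(1): 7·1+21=28≡2 → c
z(25): 7·25+21=196≡14 → o

kzuzegco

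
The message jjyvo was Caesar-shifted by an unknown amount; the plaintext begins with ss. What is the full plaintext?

sshex

From the crib: j(9)−s(18)=-9≡17, so the shift is 17.
Subtract 17 from each ciphertext letter:
j(9): 9−17=-8≡18 → s
j(9): 9−17=-8≡18 → s
y(24): 24−17=7 → h
v(21): 21−17=4 → e
o(14): 14−17=-3≡23 → x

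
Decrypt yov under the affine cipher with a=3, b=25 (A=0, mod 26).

The inverse of 3 mod 26 is 9, since 3·9=27≡1. Apply D(y)=9·(y−25) mod 26:
y(24): 9·(24−25)=-9≡17 → r
o(14): 9·(14−25)=-99≡5 → f
v(21): 9·(21−25)=-36≡16 → q

rfq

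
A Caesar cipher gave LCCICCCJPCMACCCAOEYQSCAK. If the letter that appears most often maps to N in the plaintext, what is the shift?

15

The most frequent ciphertext letter is C (appears 10 times).
C is position 2; N is position 13.
Shift = -11≡15.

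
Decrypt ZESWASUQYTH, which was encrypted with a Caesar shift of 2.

XCQUYQSOWRF

Z(25): 25−2=23 → X
E(4): 4−2=2 → C
S(18): 18−2=16 → Q
W(22): 22−2=20 → U
A(0): 0−2=-2≡24 → Y
S(18): 18−2=16 → Q
U(20): 20−2=18 → S
Q(16): 16−2=14 → O
Y(24): 24−2=22 → W
T(19): 19−2=17 → R
H(7): 7−2=5 → F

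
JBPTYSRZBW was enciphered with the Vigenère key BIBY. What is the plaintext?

ITOVXKQBAO

Repeat the key across the ciphertext: BIBYBIBYBI
J(9)−B(1): 8 → I
B(1)−I(8): -7≡19 → T
P(15)−B(1): 14 → O
T(19)−Y(24): -5≡21 → V
Y(24)−B(1): 23 → X
S(18)−I(8): 10 → K
R(17)−B(1): 16 → Q
Z(25)−Y(24): 1 → B
B(1)−B(1): 0 → A
W(22)−I(8): 14 → O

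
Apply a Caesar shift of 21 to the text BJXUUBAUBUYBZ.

B(1): 1+21=22 → W
J(9): 9+21=30≡4 → E
X(23): 23+21=44≡18 → S
U(20): 20+21=41≡15 → P
U(20): 20+21=41≡15 → P
B(1): 1+21=22 → W
A(0): 0+21=21 → V
U(20): 20+21=41≡15 → P
B(1): 1+21=22 → W
U(20): 20+21=41≡15 → P
Y(24): 24+21=45≡19 → T
B(1): 1+21=22 → W
Z(25): 25+21=46≡20 → U

WESPPWVPWPTWU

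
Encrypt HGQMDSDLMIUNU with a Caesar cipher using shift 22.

DCMIZOZHIEQJQ

H(7): 7+22=29≡3 → D
G(6): 6+22=28≡2 → C
Q(16): 16+22=38≡12 → M
M(12): 12+22=34≡8 → I
D(3): 3+22=25 → Z
S(18): 18+22=40≡14 → O
D(3): 3+22=25 → Z
L(11): 11+22=33≡7 → H
M(12): 12+22=34≡8 → I
I(8): 8+22=30≡4 → E
U(20): 20+22=42≡16 → Q
N(13): 13+22=35≡9 → J
U(20): 20+22=42≡16 → Q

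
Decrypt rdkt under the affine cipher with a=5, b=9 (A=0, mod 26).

mevc

The inverse of 5 mod 26 is 21, since 5·21=105≡1. Apply D(y)=21·(y−9) mod 26:
r(17): 21·(17−9)=168≡12 → m
d(3): 21·(3−9)=-126≡4 → e
k(10): 21·(10−9)=21 → v
t(19): 21·(19−9)=210≡2 → c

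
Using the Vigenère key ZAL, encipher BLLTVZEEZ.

ALWSVKDEK

Repeat the key across the message: ZALZALZAL
B(1)+Z(25): 26≡0 → A
L(11)+A(0): 11 → L
L(11)+L(11): 22 → W
T(19)+Z(25): 44≡18 → S
V(21)+A(0): 21 → V
Z(25)+L(11): 36≡10 → K
E(4)+Z(25): 29≡3 → D
E(4)+A(0): 4 → E
Z(25)+L(11): 36≡10 → K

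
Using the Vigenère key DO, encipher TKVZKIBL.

WYYNNWEZ

Repeat the key across the message: DODODODO
T(19)+D(3): 22 → W
K(10)+O(14): 24 → Y
V(21)+D(3): 24 → Y
Z(25)+O(14): 39≡13 → N
K(10)+D(3): 13 → N
I(8)+O(14): 22 → W
B(1)+D(3): 4 → E
L(11)+O(14): 25 → Z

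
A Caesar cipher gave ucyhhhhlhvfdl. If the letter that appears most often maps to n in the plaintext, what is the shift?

20

The most frequent ciphertext letter is h (appears 5 times).
h is position 7; n is position 13.
Shift = -6≡20.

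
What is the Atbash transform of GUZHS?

G(6) → T(19)
U(20) → F(5)
Z(25) → A(0)
H(7) → S(18)
S(18) → H(7)

TFASH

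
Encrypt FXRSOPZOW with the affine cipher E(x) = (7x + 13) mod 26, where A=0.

WSCJHOGHL

F(5): 7·5+13=48≡22 → W
X(23): 7·23+13=174≡18 → S
R(17): 7·17+13=132≡2 → C
S(18): 7·18+13=139≡9 → J
O(14): 7·14+13=111≡7 → H
P(15): 7·15+13=118≡14 → O
Z(25): 7·25+13=188≡6 → G
O(14): 7·14+13=111≡7 → H
W(22): 7·22+13=167≡11 → L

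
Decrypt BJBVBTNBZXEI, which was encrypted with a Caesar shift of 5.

WEWQWOIWUSZD

B(1): 1−5=-4≡22 → W
J(9): 9−5=4 → E
B(1): 1−5=-4≡22 → W
V(21): 21−5=16 → Q
B(1): 1−5=-4≡22 → W
T(19): 19−5=14 → O
N(13): 13−5=8 → I
B(1): 1−5=-4≡22 → W
Z(25): 25−5=20 → U
X(23): 23−5=18 → S
E(4): 4−5=-1≡25 → Z
I(8): 8−5=3 → D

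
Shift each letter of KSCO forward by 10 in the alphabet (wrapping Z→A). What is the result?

K(10): 10+10=20 → U
S(18): 18+10=28≡2 → C
C(2): 2+10=12 → M
O(14): 14+10=24 → Y

UCMY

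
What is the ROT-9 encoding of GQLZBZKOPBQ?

G(6): 6+9=15 → P
Q(16): 16+9=25 → Z
L(11): 11+9=20 → U
Z(25): 25+9=34≡8 → I
B(1): 1+9=10 → K
Z(25): 25+9=34≡8 → I
K(10): 10+9=19 → T
O(14): 14+9=23 → X
P(15): 15+9=24 → Y
B(1): 1+9=10 → K
Q(16): 16+9=25 → Z

PZUIKITXYKZ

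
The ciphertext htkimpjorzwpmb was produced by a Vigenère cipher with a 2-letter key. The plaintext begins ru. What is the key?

qz

Subtract each crib letter from the matching ciphertext letter (mod 26):
h(7)−r(17)=-10≡16 → q
t(19)−u(20)=-1≡25 → z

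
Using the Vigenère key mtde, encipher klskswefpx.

Repeat the key across the message: mtdemtdemt
k(10)+m(12): 22 → w
l(11)+t(19): 30≡4 → e
s(18)+d(3): 21 → v
k(10)+e(4): 14 → o
s(18)+m(12): 30≡4 → e
w(22)+t(19): 41≡15 → p
e(4)+d(3): 7 → h
f(5)+e(4): 9 → j
p(15)+m(12): 27≡1 → b
x(23)+t(19): 42≡16 → q

wevoephjbq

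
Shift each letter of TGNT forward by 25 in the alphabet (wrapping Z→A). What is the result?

SFMS

T(19): 19+25=44≡18 → S
G(6): 6+25=31≡5 → F
N(13): 13+25=38≡12 → M
T(19): 19+25=44≡18 → S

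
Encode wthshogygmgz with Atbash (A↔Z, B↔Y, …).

w(22) → d(3)
t(19) → g(6)
h(7) → s(18)
s(18) → h(7)
h(7) → s(18)
o(14) → l(11)
g(6) → t(19)
y(24) → b(1)
g(6) → t(19)
m(12) → n(13)
g(6) → t(19)
z(25) → a(0)

dgshsltbtnta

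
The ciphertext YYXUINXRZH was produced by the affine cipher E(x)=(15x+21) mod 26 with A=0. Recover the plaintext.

VVOTNWOYCG

The inverse of 15 mod 26 is 7, since 15·7=105≡1. Apply D(y)=7·(y−21) mod 26:
Y(24): 7·(24−21)=21 → V
Y(24): 7·(24−21)=21 → V
X(23): 7·(23−21)=14 → O
U(20): 7·(20−21)=-7≡19 → T
I(8): 7·(8−21)=-91≡13 → N
N(13): 7·(13−21)=-56≡22 → W
X(23): 7·(23−21)=14 → O
R(17): 7·(17−21)=-28≡24 → Y
Z(25): 7·(25−21)=28≡2 → C
H(7): 7·(7−21)=-98≡6 → G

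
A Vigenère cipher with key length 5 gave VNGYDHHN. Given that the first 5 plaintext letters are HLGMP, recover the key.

OCAMO

Subtract each crib letter from the matching ciphertext letter (mod 26):
V(21)−H(7)=14 → O
N(13)−L(11)=2 → C
G(6)−G(6)=0 → A
Y(24)−M(12)=12 → M
D(3)−P(15)=-12≡14 → O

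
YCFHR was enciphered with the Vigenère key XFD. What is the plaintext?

Repeat the key across the ciphertext: XFDXF
Y(24)−X(23): 1 → B
C(2)−F(5): -3≡23 → X
F(5)−D(3): 2 → C
H(7)−X(23): -16≡10 → K
R(17)−F(5): 12 → M

BXCKM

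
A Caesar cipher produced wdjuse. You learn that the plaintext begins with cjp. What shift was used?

20

From the crib: w(22)−c(2)=20, so the shift is 20.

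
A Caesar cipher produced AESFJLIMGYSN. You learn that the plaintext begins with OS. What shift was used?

From the crib: A(0)−O(14)=-14≡12, so the shift is 12.

12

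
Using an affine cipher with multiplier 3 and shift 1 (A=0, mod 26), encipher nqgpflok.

oxtuqirf

n(13): 3·13+1=40≡14 → o
q(16): 3·16+1=49≡23 → x
g(6): 3·6+1=19 → t
p(15): 3·15+1=46≡20 → u
f(5): 3·5+1=16 → q
l(11): 3·11+1=34≡8 → i
o(14): 3·14+1=43≡17 → r
k(10): 3·10+1=31≡5 → f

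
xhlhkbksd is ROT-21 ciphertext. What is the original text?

x(23): 23−21=2 → c
h(7): 7−21=-14≡12 → m
l(11): 11−21=-10≡16 → q
h(7): 7−21=-14≡12 → m
k(10): 10−21=-11≡15 → p
b(1): 1−21=-20≡6 → g
k(10): 10−21=-11≡15 → p
s(18): 18−21=-3≡23 → x
d(3): 3−21=-18≡8 → i

cmqmpgpxi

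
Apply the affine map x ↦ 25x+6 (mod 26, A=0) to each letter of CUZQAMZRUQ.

EMHQGUHPMQ

C(2): 25·2+6=56≡4 → E
U(20): 25·20+6=506≡12 → M
Z(25): 25·25+6=631≡7 → H
Q(16): 25·16+6=406≡16 → Q
A(0): 25·0+6=6 → G
M(12): 25·12+6=306≡20 → U
Z(25): 25·25+6=631≡7 → H
R(17): 25·17+6=431≡15 → P
U(20): 25·20+6=506≡12 → M
Q(16): 25·16+6=406≡16 → Q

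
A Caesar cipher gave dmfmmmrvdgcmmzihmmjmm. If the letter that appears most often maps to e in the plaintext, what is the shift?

The most frequent ciphertext letter is m (appears 10 times).
m is position 12; e is position 4.
Shift = 8.

8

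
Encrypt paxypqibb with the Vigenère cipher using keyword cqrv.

rqotrgzwd

Repeat the key across the message: cqrvcqrvc
p(15)+c(2): 17 → r
a(0)+q(16): 16 → q
x(23)+r(17): 40≡14 → o
y(24)+v(21): 45≡19 → t
p(15)+c(2): 17 → r
q(16)+q(16): 32≡6 → g
i(8)+r(17): 25 → z
b(1)+v(21): 22 → w
b(1)+c(2): 3 → d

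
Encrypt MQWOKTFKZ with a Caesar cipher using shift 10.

M(12): 12+10=22 → W
Q(16): 16+10=26≡0 → A
W(22): 22+10=32≡6 → G
O(14): 14+10=24 → Y
K(10): 10+10=20 → U
T(19): 19+10=29≡3 → D
F(5): 5+10=15 → P
K(10): 10+10=20 → U
Z(25): 25+10=35≡9 → J

WAGYUDPUJ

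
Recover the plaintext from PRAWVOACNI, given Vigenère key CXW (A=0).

NUEUYSYFRG

Repeat the key across the ciphertext: CXWCXWCXWC
P(15)−C(2): 13 → N
R(17)−X(23): -6≡20 → U
A(0)−W(22): -22≡4 → E
W(22)−C(2): 20 → U
V(21)−X(23): -2≡24 → Y
O(14)−W(22): -8≡18 → S
A(0)−C(2): -2≡24 → Y
C(2)−X(23): -21≡5 → F
N(13)−W(22): -9≡17 → R
I(8)−C(2): 6 → G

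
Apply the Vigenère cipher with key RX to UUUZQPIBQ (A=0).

Repeat the key across the message: RXRXRXRXR
U(20)+R(17): 37≡11 → L
U(20)+X(23): 43≡17 → R
U(20)+R(17): 37≡11 → L
Z(25)+X(23): 48≡22 → W
Q(16)+R(17): 33≡7 → H
P(15)+X(23): 38≡12 → M
I(8)+R(17): 25 → Z
B(1)+X(23): 24 → Y
Q(16)+R(17): 33≡7 → H

LRLWHMZYH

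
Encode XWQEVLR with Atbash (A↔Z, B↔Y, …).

CDJVEOI

X(23) → C(2)
W(22) → D(3)
Q(16) → J(9)
E(4) → V(21)
V(21) → E(4)
L(11) → O(14)
R(17) → I(8)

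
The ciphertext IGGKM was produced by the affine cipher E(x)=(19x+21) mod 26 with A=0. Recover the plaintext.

The inverse of 19 mod 26 is 11, since 19·11=209≡1. Apply D(y)=11·(y−21) mod 26:
I(8): 11·(8−21)=-143≡13 → N
G(6): 11·(6−21)=-165≡17 → R
G(6): 11·(6−21)=-165≡17 → R
K(10): 11·(10−21)=-121≡9 → J
M(12): 11·(12−21)=-99≡5 → F

NRRJF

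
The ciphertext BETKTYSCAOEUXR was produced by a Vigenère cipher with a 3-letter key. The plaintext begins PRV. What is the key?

MNY

Subtract each crib letter from the matching ciphertext letter (mod 26):
B(1)−P(15)=-14≡12 → M
E(4)−R(17)=-13≡13 → N
T(19)−V(21)=-2≡24 → Y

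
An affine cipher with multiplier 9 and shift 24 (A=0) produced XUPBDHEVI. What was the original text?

XOZJPBSRE

The inverse of 9 mod 26 is 3, since 9·3=27≡1. Apply D(y)=3·(y−24) mod 26:
X(23): 3·(23−24)=-3≡23 → X
U(20): 3·(20−24)=-12≡14 → O
P(15): 3·(15−24)=-27≡25 → Z
B(1): 3·(1−24)=-69≡9 → J
D(3): 3·(3−24)=-63≡15 → P
H(7): 3·(7−24)=-51≡1 → B
E(4): 3·(4−24)=-60≡18 → S
V(21): 3·(21−24)=-9≡17 → R
I(8): 3·(8−24)=-48≡4 → E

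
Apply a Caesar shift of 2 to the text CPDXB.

ERFZD

C(2): 2+2=4 → E
P(15): 15+2=17 → R
D(3): 3+2=5 → F
X(23): 23+2=25 → Z
B(1): 1+2=3 → D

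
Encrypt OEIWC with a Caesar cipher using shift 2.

O(14): 14+2=16 → Q
E(4): 4+2=6 → G
I(8): 8+2=10 → K
W(22): 22+2=24 → Y
C(2): 2+2=4 → E

QGKYE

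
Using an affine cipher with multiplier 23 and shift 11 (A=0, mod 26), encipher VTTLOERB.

AGGEVZMI

V(21): 23·21+11=494≡0 → A
T(19): 23·19+11=448≡6 → G
T(19): 23·19+11=448≡6 → G
L(11): 23·11+11=264≡4 → E
O(14): 23·14+11=333≡21 → V
E(4): 23·4+11=103≡25 → Z
R(17): 23·17+11=402≡12 → M
B(1): 23·1+11=34≡8 → I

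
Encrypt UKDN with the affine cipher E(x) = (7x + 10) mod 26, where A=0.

UCFX

U(20): 7·20+10=150≡20 → U
K(10): 7·10+10=80≡2 → C
D(3): 7·3+10=31≡5 → F
N(13): 7·13+10=101≡23 → X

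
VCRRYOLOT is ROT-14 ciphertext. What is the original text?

V(21): 21−14=7 → H
C(2): 2−14=-12≡14 → O
R(17): 17−14=3 → D
R(17): 17−14=3 → D
Y(24): 24−14=10 → K
O(14): 14−14=0 → A
L(11): 11−14=-3≡23 → X
O(14): 14−14=0 → A
T(19): 19−14=5 → F

HODDKAXAF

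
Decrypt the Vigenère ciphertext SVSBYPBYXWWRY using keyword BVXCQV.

RAVZIUADAUGWX

Repeat the key across the ciphertext: BVXCQVBVXCQVB
S(18)−B(1): 17 → R
V(21)−V(21): 0 → A
S(18)−X(23): -5≡21 → V
B(1)−C(2): -1≡25 → Z
Y(24)−Q(16): 8 → I
P(15)−V(21): -6≡20 → U
B(1)−B(1): 0 → A
Y(24)−V(21): 3 → D
X(23)−X(23): 0 → A
W(22)−C(2): 20 → U
W(22)−Q(16): 6 → G
R(17)−V(21): -4≡22 → W
Y(24)−B(1): 23 → X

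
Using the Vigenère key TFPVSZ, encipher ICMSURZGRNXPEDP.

Repeat the key across the message: TFPVSZTFPVSZTFP
I(8)+T(19): 27≡1 → B
C(2)+F(5): 7 → H
M(12)+P(15): 27≡1 → B
S(18)+V(21): 39≡13 → N
U(20)+S(18): 38≡12 → M
R(17)+Z(25): 42≡16 → Q
Z(25)+T(19): 44≡18 → S
G(6)+F(5): 11 → L
R(17)+P(15): 32≡6 → G
N(13)+V(21): 34≡8 → I
X(23)+S(18): 41≡15 → P
P(15)+Z(25): 40≡14 → O
E(4)+T(19): 23 → X
D(3)+F(5): 8 → I
P(15)+P(15): 30≡4 → E

BHBNMQSLGIPOXIE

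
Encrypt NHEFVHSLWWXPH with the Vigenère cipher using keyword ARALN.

NYEQIHJLHJXGH

Repeat the key across the message: ARALNARALNARA
N(13)+A(0): 13 → N
H(7)+R(17): 24 → Y
E(4)+A(0): 4 → E
F(5)+L(11): 16 → Q
V(21)+N(13): 34≡8 → I
H(7)+A(0): 7 → H
S(18)+R(17): 35≡9 → J
L(11)+A(0): 11 → L
W(22)+L(11): 33≡7 → H
W(22)+N(13): 35≡9 → J
X(23)+A(0): 23 → X
P(15)+R(17): 32≡6 → G
H(7)+A(0): 7 → H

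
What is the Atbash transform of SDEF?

S(18) → H(7)
D(3) → W(22)
E(4) → V(21)
F(5) → U(20)

HWVU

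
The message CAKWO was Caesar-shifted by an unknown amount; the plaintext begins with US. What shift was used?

8

From the crib: C(2)−U(20)=-18≡8, so the shift is 8.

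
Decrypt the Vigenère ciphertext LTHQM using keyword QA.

VTRQW

Repeat the key across the ciphertext: QAQAQ
L(11)−Q(16): -5≡21 → V
T(19)−A(0): 19 → T
H(7)−Q(16): -9≡17 → R
Q(16)−A(0): 16 → Q
M(12)−Q(16): -4≡22 → W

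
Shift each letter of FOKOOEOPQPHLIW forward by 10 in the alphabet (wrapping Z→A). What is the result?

PYUYYOYZAZRVSG

F(5): 5+10=15 → P
O(14): 14+10=24 → Y
K(10): 10+10=20 → U
O(14): 14+10=24 → Y
O(14): 14+10=24 → Y
E(4): 4+10=14 → O
O(14): 14+10=24 → Y
P(15): 15+10=25 → Z
Q(16): 16+10=26≡0 → A
P(15): 15+10=25 → Z
H(7): 7+10=17 → R
L(11): 11+10=21 → V
I(8): 8+10=18 → S
W(22): 22+10=32≡6 → G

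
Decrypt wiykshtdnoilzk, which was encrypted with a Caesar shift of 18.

w(22): 22−18=4 → e
i(8): 8−18=-10≡16 → q
y(24): 24−18=6 → g
k(10): 10−18=-8≡18 → s
s(18): 18−18=0 → a
h(7): 7−18=-11≡15 → p
t(19): 19−18=1 → b
d(3): 3−18=-15≡11 → l
n(13): 13−18=-5≡21 → v
o(14): 14−18=-4≡22 → w
i(8): 8−18=-10≡16 → q
l(11): 11−18=-7≡19 → t
z(25): 25−18=7 → h
k(10): 10−18=-8≡18 → s

eqgsapblvwqths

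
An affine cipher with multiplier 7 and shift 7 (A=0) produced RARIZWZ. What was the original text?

The inverse of 7 mod 26 is 15, since 7·15=105≡1. Apply D(y)=15·(y−7) mod 26:
R(17): 15·(17−7)=150≡20 → U
A(0): 15·(0−7)=-105≡25 → Z
R(17): 15·(17−7)=150≡20 → U
I(8): 15·(8−7)=15 → P
Z(25): 15·(25−7)=270≡10 → K
W(22): 15·(22−7)=225≡17 → R
Z(25): 15·(25−7)=270≡10 → K

UZUPKRK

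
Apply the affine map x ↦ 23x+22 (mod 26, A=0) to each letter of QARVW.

Q(16): 23·16+22=390≡0 → A
A(0): 23·0+22=22 → W
R(17): 23·17+22=413≡23 → X
V(21): 23·21+22=505≡11 → L
W(22): 23·22+22=528≡8 → I

AWXLI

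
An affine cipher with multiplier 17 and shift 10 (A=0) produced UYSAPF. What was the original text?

The inverse of 17 mod 26 is 23, since 17·23=391≡1. Apply D(y)=23·(y−10) mod 26:
U(20): 23·(20−10)=230≡22 → W
Y(24): 23·(24−10)=322≡10 → K
S(18): 23·(18−10)=184≡2 → C
A(0): 23·(0−10)=-230≡4 → E
P(15): 23·(15−10)=115≡11 → L
F(5): 23·(5−10)=-115≡15 → P

WKCELP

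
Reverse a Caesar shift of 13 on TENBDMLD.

T(19): 19−13=6 → G
E(4): 4−13=-9≡17 → R
N(13): 13−13=0 → A
B(1): 1−13=-12≡14 → O
D(3): 3−13=-10≡16 → Q
M(12): 12−13=-1≡25 → Z
L(11): 11−13=-2≡24 → Y
D(3): 3−13=-10≡16 → Q

GRAOQZYQ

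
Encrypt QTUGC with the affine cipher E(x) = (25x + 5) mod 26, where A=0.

PMLZD

Q(16): 25·16+5=405≡15 → P
T(19): 25·19+5=480≡12 → M
U(20): 25·20+5=505≡11 → L
G(6): 25·6+5=155≡25 → Z
C(2): 25·2+5=55≡3 → D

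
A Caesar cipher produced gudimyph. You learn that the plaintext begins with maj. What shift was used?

From the crib: g(6)−m(12)=-6≡20, so the shift is 20.

20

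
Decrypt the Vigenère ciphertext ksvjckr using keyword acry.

kqelcia

Repeat the key across the ciphertext: acryacr
k(10)−a(0): 10 → k
s(18)−c(2): 16 → q
v(21)−r(17): 4 → e
j(9)−y(24): -15≡11 → l
c(2)−a(0): 2 → c
k(10)−c(2): 8 → i
r(17)−r(17): 0 → a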